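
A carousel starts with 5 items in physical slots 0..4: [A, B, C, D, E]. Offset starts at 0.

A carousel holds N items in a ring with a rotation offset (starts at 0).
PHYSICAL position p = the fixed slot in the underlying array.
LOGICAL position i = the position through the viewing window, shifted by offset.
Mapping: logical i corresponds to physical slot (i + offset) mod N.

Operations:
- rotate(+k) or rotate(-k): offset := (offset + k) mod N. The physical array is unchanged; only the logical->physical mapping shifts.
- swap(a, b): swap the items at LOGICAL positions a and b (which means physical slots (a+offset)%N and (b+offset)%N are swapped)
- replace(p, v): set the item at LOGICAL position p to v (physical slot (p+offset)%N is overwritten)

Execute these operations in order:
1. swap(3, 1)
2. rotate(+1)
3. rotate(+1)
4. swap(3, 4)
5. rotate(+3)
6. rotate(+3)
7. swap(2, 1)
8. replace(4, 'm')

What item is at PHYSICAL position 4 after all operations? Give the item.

After op 1 (swap(3, 1)): offset=0, physical=[A,D,C,B,E], logical=[A,D,C,B,E]
After op 2 (rotate(+1)): offset=1, physical=[A,D,C,B,E], logical=[D,C,B,E,A]
After op 3 (rotate(+1)): offset=2, physical=[A,D,C,B,E], logical=[C,B,E,A,D]
After op 4 (swap(3, 4)): offset=2, physical=[D,A,C,B,E], logical=[C,B,E,D,A]
After op 5 (rotate(+3)): offset=0, physical=[D,A,C,B,E], logical=[D,A,C,B,E]
After op 6 (rotate(+3)): offset=3, physical=[D,A,C,B,E], logical=[B,E,D,A,C]
After op 7 (swap(2, 1)): offset=3, physical=[E,A,C,B,D], logical=[B,D,E,A,C]
After op 8 (replace(4, 'm')): offset=3, physical=[E,A,m,B,D], logical=[B,D,E,A,m]

Answer: D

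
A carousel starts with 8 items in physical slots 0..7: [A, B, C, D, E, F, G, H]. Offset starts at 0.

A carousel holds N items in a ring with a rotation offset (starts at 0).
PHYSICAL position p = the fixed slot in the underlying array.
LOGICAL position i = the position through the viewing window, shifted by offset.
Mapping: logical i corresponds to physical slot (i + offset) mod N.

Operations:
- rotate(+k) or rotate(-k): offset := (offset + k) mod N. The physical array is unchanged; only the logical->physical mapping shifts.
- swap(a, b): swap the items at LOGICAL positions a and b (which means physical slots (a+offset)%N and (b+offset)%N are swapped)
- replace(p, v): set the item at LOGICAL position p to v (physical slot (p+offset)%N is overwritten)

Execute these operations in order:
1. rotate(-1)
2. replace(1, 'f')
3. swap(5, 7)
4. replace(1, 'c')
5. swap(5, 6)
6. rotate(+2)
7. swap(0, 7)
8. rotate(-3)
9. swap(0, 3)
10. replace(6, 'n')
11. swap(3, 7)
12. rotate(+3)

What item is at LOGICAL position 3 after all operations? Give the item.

After op 1 (rotate(-1)): offset=7, physical=[A,B,C,D,E,F,G,H], logical=[H,A,B,C,D,E,F,G]
After op 2 (replace(1, 'f')): offset=7, physical=[f,B,C,D,E,F,G,H], logical=[H,f,B,C,D,E,F,G]
After op 3 (swap(5, 7)): offset=7, physical=[f,B,C,D,G,F,E,H], logical=[H,f,B,C,D,G,F,E]
After op 4 (replace(1, 'c')): offset=7, physical=[c,B,C,D,G,F,E,H], logical=[H,c,B,C,D,G,F,E]
After op 5 (swap(5, 6)): offset=7, physical=[c,B,C,D,F,G,E,H], logical=[H,c,B,C,D,F,G,E]
After op 6 (rotate(+2)): offset=1, physical=[c,B,C,D,F,G,E,H], logical=[B,C,D,F,G,E,H,c]
After op 7 (swap(0, 7)): offset=1, physical=[B,c,C,D,F,G,E,H], logical=[c,C,D,F,G,E,H,B]
After op 8 (rotate(-3)): offset=6, physical=[B,c,C,D,F,G,E,H], logical=[E,H,B,c,C,D,F,G]
After op 9 (swap(0, 3)): offset=6, physical=[B,E,C,D,F,G,c,H], logical=[c,H,B,E,C,D,F,G]
After op 10 (replace(6, 'n')): offset=6, physical=[B,E,C,D,n,G,c,H], logical=[c,H,B,E,C,D,n,G]
After op 11 (swap(3, 7)): offset=6, physical=[B,G,C,D,n,E,c,H], logical=[c,H,B,G,C,D,n,E]
After op 12 (rotate(+3)): offset=1, physical=[B,G,C,D,n,E,c,H], logical=[G,C,D,n,E,c,H,B]

Answer: n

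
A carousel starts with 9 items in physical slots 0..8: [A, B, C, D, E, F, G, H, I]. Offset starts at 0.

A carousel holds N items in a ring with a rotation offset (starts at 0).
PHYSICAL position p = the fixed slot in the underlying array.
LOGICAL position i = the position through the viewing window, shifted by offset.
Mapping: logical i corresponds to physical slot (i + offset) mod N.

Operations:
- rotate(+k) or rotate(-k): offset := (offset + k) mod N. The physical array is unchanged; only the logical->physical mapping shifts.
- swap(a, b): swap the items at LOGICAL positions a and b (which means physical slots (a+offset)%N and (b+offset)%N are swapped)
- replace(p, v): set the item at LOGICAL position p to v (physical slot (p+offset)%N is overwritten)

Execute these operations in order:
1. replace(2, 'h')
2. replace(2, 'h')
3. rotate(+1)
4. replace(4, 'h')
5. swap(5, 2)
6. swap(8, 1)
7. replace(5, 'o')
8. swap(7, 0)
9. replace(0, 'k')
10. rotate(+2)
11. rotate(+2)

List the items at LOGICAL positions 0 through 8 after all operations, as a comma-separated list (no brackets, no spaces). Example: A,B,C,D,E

After op 1 (replace(2, 'h')): offset=0, physical=[A,B,h,D,E,F,G,H,I], logical=[A,B,h,D,E,F,G,H,I]
After op 2 (replace(2, 'h')): offset=0, physical=[A,B,h,D,E,F,G,H,I], logical=[A,B,h,D,E,F,G,H,I]
After op 3 (rotate(+1)): offset=1, physical=[A,B,h,D,E,F,G,H,I], logical=[B,h,D,E,F,G,H,I,A]
After op 4 (replace(4, 'h')): offset=1, physical=[A,B,h,D,E,h,G,H,I], logical=[B,h,D,E,h,G,H,I,A]
After op 5 (swap(5, 2)): offset=1, physical=[A,B,h,G,E,h,D,H,I], logical=[B,h,G,E,h,D,H,I,A]
After op 6 (swap(8, 1)): offset=1, physical=[h,B,A,G,E,h,D,H,I], logical=[B,A,G,E,h,D,H,I,h]
After op 7 (replace(5, 'o')): offset=1, physical=[h,B,A,G,E,h,o,H,I], logical=[B,A,G,E,h,o,H,I,h]
After op 8 (swap(7, 0)): offset=1, physical=[h,I,A,G,E,h,o,H,B], logical=[I,A,G,E,h,o,H,B,h]
After op 9 (replace(0, 'k')): offset=1, physical=[h,k,A,G,E,h,o,H,B], logical=[k,A,G,E,h,o,H,B,h]
After op 10 (rotate(+2)): offset=3, physical=[h,k,A,G,E,h,o,H,B], logical=[G,E,h,o,H,B,h,k,A]
After op 11 (rotate(+2)): offset=5, physical=[h,k,A,G,E,h,o,H,B], logical=[h,o,H,B,h,k,A,G,E]

Answer: h,o,H,B,h,k,A,G,E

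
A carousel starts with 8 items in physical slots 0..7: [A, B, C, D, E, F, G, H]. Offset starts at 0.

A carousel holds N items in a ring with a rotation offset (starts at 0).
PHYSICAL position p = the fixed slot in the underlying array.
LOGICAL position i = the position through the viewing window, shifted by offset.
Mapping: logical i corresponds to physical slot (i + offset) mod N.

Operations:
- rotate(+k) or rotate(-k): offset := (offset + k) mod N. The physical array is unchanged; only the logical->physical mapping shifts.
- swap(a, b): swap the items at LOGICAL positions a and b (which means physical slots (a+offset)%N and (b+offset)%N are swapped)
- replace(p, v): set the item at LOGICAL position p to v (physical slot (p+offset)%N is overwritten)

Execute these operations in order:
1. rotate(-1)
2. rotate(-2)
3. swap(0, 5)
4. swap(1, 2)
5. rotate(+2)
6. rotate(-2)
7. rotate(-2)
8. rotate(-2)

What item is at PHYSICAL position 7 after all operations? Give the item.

Answer: G

Derivation:
After op 1 (rotate(-1)): offset=7, physical=[A,B,C,D,E,F,G,H], logical=[H,A,B,C,D,E,F,G]
After op 2 (rotate(-2)): offset=5, physical=[A,B,C,D,E,F,G,H], logical=[F,G,H,A,B,C,D,E]
After op 3 (swap(0, 5)): offset=5, physical=[A,B,F,D,E,C,G,H], logical=[C,G,H,A,B,F,D,E]
After op 4 (swap(1, 2)): offset=5, physical=[A,B,F,D,E,C,H,G], logical=[C,H,G,A,B,F,D,E]
After op 5 (rotate(+2)): offset=7, physical=[A,B,F,D,E,C,H,G], logical=[G,A,B,F,D,E,C,H]
After op 6 (rotate(-2)): offset=5, physical=[A,B,F,D,E,C,H,G], logical=[C,H,G,A,B,F,D,E]
After op 7 (rotate(-2)): offset=3, physical=[A,B,F,D,E,C,H,G], logical=[D,E,C,H,G,A,B,F]
After op 8 (rotate(-2)): offset=1, physical=[A,B,F,D,E,C,H,G], logical=[B,F,D,E,C,H,G,A]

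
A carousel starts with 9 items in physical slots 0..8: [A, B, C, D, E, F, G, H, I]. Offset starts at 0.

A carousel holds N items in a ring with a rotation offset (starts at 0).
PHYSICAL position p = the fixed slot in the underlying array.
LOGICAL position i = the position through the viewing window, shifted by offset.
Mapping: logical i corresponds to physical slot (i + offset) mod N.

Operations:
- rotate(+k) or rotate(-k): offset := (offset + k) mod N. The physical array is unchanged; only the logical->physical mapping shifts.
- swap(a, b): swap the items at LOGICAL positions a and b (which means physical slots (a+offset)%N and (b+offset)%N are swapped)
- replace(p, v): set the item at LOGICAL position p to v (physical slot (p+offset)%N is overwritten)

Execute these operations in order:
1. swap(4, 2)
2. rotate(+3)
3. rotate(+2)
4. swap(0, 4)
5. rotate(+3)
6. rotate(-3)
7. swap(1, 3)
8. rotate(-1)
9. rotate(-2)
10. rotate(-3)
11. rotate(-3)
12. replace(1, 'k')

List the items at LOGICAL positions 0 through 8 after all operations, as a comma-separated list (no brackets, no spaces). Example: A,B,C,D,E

Answer: A,k,H,G,F,B,E,D,C

Derivation:
After op 1 (swap(4, 2)): offset=0, physical=[A,B,E,D,C,F,G,H,I], logical=[A,B,E,D,C,F,G,H,I]
After op 2 (rotate(+3)): offset=3, physical=[A,B,E,D,C,F,G,H,I], logical=[D,C,F,G,H,I,A,B,E]
After op 3 (rotate(+2)): offset=5, physical=[A,B,E,D,C,F,G,H,I], logical=[F,G,H,I,A,B,E,D,C]
After op 4 (swap(0, 4)): offset=5, physical=[F,B,E,D,C,A,G,H,I], logical=[A,G,H,I,F,B,E,D,C]
After op 5 (rotate(+3)): offset=8, physical=[F,B,E,D,C,A,G,H,I], logical=[I,F,B,E,D,C,A,G,H]
After op 6 (rotate(-3)): offset=5, physical=[F,B,E,D,C,A,G,H,I], logical=[A,G,H,I,F,B,E,D,C]
After op 7 (swap(1, 3)): offset=5, physical=[F,B,E,D,C,A,I,H,G], logical=[A,I,H,G,F,B,E,D,C]
After op 8 (rotate(-1)): offset=4, physical=[F,B,E,D,C,A,I,H,G], logical=[C,A,I,H,G,F,B,E,D]
After op 9 (rotate(-2)): offset=2, physical=[F,B,E,D,C,A,I,H,G], logical=[E,D,C,A,I,H,G,F,B]
After op 10 (rotate(-3)): offset=8, physical=[F,B,E,D,C,A,I,H,G], logical=[G,F,B,E,D,C,A,I,H]
After op 11 (rotate(-3)): offset=5, physical=[F,B,E,D,C,A,I,H,G], logical=[A,I,H,G,F,B,E,D,C]
After op 12 (replace(1, 'k')): offset=5, physical=[F,B,E,D,C,A,k,H,G], logical=[A,k,H,G,F,B,E,D,C]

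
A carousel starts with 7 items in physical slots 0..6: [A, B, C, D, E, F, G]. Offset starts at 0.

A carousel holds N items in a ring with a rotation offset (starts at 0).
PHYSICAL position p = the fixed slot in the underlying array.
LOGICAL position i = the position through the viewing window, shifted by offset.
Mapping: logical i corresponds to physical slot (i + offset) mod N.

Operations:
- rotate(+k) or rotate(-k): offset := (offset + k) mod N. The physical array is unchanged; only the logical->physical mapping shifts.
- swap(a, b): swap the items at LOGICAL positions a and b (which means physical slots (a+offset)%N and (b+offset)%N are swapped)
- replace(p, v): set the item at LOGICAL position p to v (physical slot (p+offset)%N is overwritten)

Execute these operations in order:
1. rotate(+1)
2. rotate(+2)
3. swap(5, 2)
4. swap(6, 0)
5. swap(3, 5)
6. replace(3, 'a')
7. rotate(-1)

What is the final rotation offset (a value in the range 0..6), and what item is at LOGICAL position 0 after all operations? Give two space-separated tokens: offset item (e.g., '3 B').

After op 1 (rotate(+1)): offset=1, physical=[A,B,C,D,E,F,G], logical=[B,C,D,E,F,G,A]
After op 2 (rotate(+2)): offset=3, physical=[A,B,C,D,E,F,G], logical=[D,E,F,G,A,B,C]
After op 3 (swap(5, 2)): offset=3, physical=[A,F,C,D,E,B,G], logical=[D,E,B,G,A,F,C]
After op 4 (swap(6, 0)): offset=3, physical=[A,F,D,C,E,B,G], logical=[C,E,B,G,A,F,D]
After op 5 (swap(3, 5)): offset=3, physical=[A,G,D,C,E,B,F], logical=[C,E,B,F,A,G,D]
After op 6 (replace(3, 'a')): offset=3, physical=[A,G,D,C,E,B,a], logical=[C,E,B,a,A,G,D]
After op 7 (rotate(-1)): offset=2, physical=[A,G,D,C,E,B,a], logical=[D,C,E,B,a,A,G]

Answer: 2 D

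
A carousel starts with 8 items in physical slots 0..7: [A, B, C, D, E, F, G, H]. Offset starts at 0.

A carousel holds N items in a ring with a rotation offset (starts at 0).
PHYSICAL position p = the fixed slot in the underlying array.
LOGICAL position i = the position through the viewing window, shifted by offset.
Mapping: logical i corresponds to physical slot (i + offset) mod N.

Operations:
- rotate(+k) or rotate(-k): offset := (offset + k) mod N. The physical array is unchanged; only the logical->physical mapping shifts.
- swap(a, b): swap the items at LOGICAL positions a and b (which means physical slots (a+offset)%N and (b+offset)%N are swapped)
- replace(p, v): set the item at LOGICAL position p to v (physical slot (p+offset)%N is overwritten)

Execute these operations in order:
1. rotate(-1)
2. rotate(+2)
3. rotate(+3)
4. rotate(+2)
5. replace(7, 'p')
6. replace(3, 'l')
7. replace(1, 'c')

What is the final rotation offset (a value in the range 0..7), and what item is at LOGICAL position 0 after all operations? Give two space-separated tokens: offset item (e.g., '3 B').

Answer: 6 G

Derivation:
After op 1 (rotate(-1)): offset=7, physical=[A,B,C,D,E,F,G,H], logical=[H,A,B,C,D,E,F,G]
After op 2 (rotate(+2)): offset=1, physical=[A,B,C,D,E,F,G,H], logical=[B,C,D,E,F,G,H,A]
After op 3 (rotate(+3)): offset=4, physical=[A,B,C,D,E,F,G,H], logical=[E,F,G,H,A,B,C,D]
After op 4 (rotate(+2)): offset=6, physical=[A,B,C,D,E,F,G,H], logical=[G,H,A,B,C,D,E,F]
After op 5 (replace(7, 'p')): offset=6, physical=[A,B,C,D,E,p,G,H], logical=[G,H,A,B,C,D,E,p]
After op 6 (replace(3, 'l')): offset=6, physical=[A,l,C,D,E,p,G,H], logical=[G,H,A,l,C,D,E,p]
After op 7 (replace(1, 'c')): offset=6, physical=[A,l,C,D,E,p,G,c], logical=[G,c,A,l,C,D,E,p]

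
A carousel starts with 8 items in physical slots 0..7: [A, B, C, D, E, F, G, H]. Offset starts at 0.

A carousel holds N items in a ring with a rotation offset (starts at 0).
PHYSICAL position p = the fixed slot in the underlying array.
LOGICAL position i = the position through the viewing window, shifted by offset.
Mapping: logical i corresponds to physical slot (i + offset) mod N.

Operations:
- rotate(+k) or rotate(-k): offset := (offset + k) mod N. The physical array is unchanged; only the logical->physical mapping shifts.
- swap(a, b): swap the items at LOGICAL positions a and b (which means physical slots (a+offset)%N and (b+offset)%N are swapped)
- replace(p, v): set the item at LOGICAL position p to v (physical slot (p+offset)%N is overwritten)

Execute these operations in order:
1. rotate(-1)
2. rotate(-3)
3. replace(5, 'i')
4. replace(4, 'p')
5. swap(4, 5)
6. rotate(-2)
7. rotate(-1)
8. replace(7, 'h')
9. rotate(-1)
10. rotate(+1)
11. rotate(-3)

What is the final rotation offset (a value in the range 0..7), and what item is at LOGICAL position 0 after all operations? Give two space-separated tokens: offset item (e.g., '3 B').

After op 1 (rotate(-1)): offset=7, physical=[A,B,C,D,E,F,G,H], logical=[H,A,B,C,D,E,F,G]
After op 2 (rotate(-3)): offset=4, physical=[A,B,C,D,E,F,G,H], logical=[E,F,G,H,A,B,C,D]
After op 3 (replace(5, 'i')): offset=4, physical=[A,i,C,D,E,F,G,H], logical=[E,F,G,H,A,i,C,D]
After op 4 (replace(4, 'p')): offset=4, physical=[p,i,C,D,E,F,G,H], logical=[E,F,G,H,p,i,C,D]
After op 5 (swap(4, 5)): offset=4, physical=[i,p,C,D,E,F,G,H], logical=[E,F,G,H,i,p,C,D]
After op 6 (rotate(-2)): offset=2, physical=[i,p,C,D,E,F,G,H], logical=[C,D,E,F,G,H,i,p]
After op 7 (rotate(-1)): offset=1, physical=[i,p,C,D,E,F,G,H], logical=[p,C,D,E,F,G,H,i]
After op 8 (replace(7, 'h')): offset=1, physical=[h,p,C,D,E,F,G,H], logical=[p,C,D,E,F,G,H,h]
After op 9 (rotate(-1)): offset=0, physical=[h,p,C,D,E,F,G,H], logical=[h,p,C,D,E,F,G,H]
After op 10 (rotate(+1)): offset=1, physical=[h,p,C,D,E,F,G,H], logical=[p,C,D,E,F,G,H,h]
After op 11 (rotate(-3)): offset=6, physical=[h,p,C,D,E,F,G,H], logical=[G,H,h,p,C,D,E,F]

Answer: 6 G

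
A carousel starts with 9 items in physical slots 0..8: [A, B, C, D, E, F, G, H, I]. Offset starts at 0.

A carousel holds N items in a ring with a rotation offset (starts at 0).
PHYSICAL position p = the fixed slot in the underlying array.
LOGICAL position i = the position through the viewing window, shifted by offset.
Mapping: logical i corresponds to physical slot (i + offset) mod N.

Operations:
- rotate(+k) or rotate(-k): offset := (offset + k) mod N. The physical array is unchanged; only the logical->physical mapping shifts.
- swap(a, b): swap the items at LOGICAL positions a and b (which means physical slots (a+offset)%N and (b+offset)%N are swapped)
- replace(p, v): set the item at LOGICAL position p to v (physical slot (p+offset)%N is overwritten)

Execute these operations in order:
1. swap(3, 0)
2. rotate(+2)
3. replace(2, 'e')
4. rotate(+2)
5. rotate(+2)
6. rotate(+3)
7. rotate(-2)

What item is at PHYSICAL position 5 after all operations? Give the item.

Answer: F

Derivation:
After op 1 (swap(3, 0)): offset=0, physical=[D,B,C,A,E,F,G,H,I], logical=[D,B,C,A,E,F,G,H,I]
After op 2 (rotate(+2)): offset=2, physical=[D,B,C,A,E,F,G,H,I], logical=[C,A,E,F,G,H,I,D,B]
After op 3 (replace(2, 'e')): offset=2, physical=[D,B,C,A,e,F,G,H,I], logical=[C,A,e,F,G,H,I,D,B]
After op 4 (rotate(+2)): offset=4, physical=[D,B,C,A,e,F,G,H,I], logical=[e,F,G,H,I,D,B,C,A]
After op 5 (rotate(+2)): offset=6, physical=[D,B,C,A,e,F,G,H,I], logical=[G,H,I,D,B,C,A,e,F]
After op 6 (rotate(+3)): offset=0, physical=[D,B,C,A,e,F,G,H,I], logical=[D,B,C,A,e,F,G,H,I]
After op 7 (rotate(-2)): offset=7, physical=[D,B,C,A,e,F,G,H,I], logical=[H,I,D,B,C,A,e,F,G]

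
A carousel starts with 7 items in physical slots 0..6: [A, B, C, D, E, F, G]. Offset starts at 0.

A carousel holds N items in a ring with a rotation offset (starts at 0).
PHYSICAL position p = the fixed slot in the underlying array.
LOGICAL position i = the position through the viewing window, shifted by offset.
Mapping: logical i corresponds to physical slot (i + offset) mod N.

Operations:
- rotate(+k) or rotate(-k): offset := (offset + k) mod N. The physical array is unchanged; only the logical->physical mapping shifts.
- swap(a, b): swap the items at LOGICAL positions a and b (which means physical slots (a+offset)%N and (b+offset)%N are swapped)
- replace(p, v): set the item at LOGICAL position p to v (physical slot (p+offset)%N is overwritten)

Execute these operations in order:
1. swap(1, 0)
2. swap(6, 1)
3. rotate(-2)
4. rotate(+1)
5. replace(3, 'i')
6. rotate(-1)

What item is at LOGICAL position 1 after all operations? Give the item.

Answer: A

Derivation:
After op 1 (swap(1, 0)): offset=0, physical=[B,A,C,D,E,F,G], logical=[B,A,C,D,E,F,G]
After op 2 (swap(6, 1)): offset=0, physical=[B,G,C,D,E,F,A], logical=[B,G,C,D,E,F,A]
After op 3 (rotate(-2)): offset=5, physical=[B,G,C,D,E,F,A], logical=[F,A,B,G,C,D,E]
After op 4 (rotate(+1)): offset=6, physical=[B,G,C,D,E,F,A], logical=[A,B,G,C,D,E,F]
After op 5 (replace(3, 'i')): offset=6, physical=[B,G,i,D,E,F,A], logical=[A,B,G,i,D,E,F]
After op 6 (rotate(-1)): offset=5, physical=[B,G,i,D,E,F,A], logical=[F,A,B,G,i,D,E]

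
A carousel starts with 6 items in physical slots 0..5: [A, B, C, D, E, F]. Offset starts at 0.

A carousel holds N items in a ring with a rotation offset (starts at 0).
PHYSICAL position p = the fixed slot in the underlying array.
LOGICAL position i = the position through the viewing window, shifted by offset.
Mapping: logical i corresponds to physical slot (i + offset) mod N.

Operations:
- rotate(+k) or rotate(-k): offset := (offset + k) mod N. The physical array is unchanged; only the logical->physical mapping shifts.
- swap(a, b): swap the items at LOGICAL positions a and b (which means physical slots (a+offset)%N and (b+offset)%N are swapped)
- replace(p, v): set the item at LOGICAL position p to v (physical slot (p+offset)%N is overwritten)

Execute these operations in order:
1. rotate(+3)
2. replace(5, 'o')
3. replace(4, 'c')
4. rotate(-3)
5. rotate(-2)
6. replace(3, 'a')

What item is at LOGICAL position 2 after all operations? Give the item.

Answer: A

Derivation:
After op 1 (rotate(+3)): offset=3, physical=[A,B,C,D,E,F], logical=[D,E,F,A,B,C]
After op 2 (replace(5, 'o')): offset=3, physical=[A,B,o,D,E,F], logical=[D,E,F,A,B,o]
After op 3 (replace(4, 'c')): offset=3, physical=[A,c,o,D,E,F], logical=[D,E,F,A,c,o]
After op 4 (rotate(-3)): offset=0, physical=[A,c,o,D,E,F], logical=[A,c,o,D,E,F]
After op 5 (rotate(-2)): offset=4, physical=[A,c,o,D,E,F], logical=[E,F,A,c,o,D]
After op 6 (replace(3, 'a')): offset=4, physical=[A,a,o,D,E,F], logical=[E,F,A,a,o,D]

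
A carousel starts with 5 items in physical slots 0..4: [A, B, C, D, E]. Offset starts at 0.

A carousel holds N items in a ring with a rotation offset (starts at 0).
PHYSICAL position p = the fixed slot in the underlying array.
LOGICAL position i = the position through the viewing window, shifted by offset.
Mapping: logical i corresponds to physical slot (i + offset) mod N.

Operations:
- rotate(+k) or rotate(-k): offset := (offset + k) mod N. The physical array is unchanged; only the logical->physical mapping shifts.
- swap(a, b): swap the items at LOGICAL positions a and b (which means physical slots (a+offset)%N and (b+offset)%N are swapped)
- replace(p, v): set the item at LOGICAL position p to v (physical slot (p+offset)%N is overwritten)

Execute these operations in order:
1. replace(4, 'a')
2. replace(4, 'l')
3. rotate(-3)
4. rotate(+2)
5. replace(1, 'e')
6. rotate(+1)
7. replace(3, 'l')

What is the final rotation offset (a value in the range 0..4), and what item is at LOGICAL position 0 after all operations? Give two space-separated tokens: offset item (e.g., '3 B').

After op 1 (replace(4, 'a')): offset=0, physical=[A,B,C,D,a], logical=[A,B,C,D,a]
After op 2 (replace(4, 'l')): offset=0, physical=[A,B,C,D,l], logical=[A,B,C,D,l]
After op 3 (rotate(-3)): offset=2, physical=[A,B,C,D,l], logical=[C,D,l,A,B]
After op 4 (rotate(+2)): offset=4, physical=[A,B,C,D,l], logical=[l,A,B,C,D]
After op 5 (replace(1, 'e')): offset=4, physical=[e,B,C,D,l], logical=[l,e,B,C,D]
After op 6 (rotate(+1)): offset=0, physical=[e,B,C,D,l], logical=[e,B,C,D,l]
After op 7 (replace(3, 'l')): offset=0, physical=[e,B,C,l,l], logical=[e,B,C,l,l]

Answer: 0 e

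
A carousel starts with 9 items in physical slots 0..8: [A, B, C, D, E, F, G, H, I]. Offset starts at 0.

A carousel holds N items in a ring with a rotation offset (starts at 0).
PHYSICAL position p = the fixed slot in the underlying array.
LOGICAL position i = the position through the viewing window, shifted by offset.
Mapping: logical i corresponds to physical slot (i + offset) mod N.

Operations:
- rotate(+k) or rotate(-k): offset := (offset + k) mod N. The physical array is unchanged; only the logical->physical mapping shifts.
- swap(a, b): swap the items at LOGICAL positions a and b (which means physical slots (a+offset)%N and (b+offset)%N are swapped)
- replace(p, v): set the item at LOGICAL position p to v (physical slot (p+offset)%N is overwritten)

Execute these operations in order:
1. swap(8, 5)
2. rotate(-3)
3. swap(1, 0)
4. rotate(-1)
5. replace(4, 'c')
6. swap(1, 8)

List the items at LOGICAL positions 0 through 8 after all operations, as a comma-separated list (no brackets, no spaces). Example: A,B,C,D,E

Answer: I,E,G,F,c,B,C,D,H

Derivation:
After op 1 (swap(8, 5)): offset=0, physical=[A,B,C,D,E,I,G,H,F], logical=[A,B,C,D,E,I,G,H,F]
After op 2 (rotate(-3)): offset=6, physical=[A,B,C,D,E,I,G,H,F], logical=[G,H,F,A,B,C,D,E,I]
After op 3 (swap(1, 0)): offset=6, physical=[A,B,C,D,E,I,H,G,F], logical=[H,G,F,A,B,C,D,E,I]
After op 4 (rotate(-1)): offset=5, physical=[A,B,C,D,E,I,H,G,F], logical=[I,H,G,F,A,B,C,D,E]
After op 5 (replace(4, 'c')): offset=5, physical=[c,B,C,D,E,I,H,G,F], logical=[I,H,G,F,c,B,C,D,E]
After op 6 (swap(1, 8)): offset=5, physical=[c,B,C,D,H,I,E,G,F], logical=[I,E,G,F,c,B,C,D,H]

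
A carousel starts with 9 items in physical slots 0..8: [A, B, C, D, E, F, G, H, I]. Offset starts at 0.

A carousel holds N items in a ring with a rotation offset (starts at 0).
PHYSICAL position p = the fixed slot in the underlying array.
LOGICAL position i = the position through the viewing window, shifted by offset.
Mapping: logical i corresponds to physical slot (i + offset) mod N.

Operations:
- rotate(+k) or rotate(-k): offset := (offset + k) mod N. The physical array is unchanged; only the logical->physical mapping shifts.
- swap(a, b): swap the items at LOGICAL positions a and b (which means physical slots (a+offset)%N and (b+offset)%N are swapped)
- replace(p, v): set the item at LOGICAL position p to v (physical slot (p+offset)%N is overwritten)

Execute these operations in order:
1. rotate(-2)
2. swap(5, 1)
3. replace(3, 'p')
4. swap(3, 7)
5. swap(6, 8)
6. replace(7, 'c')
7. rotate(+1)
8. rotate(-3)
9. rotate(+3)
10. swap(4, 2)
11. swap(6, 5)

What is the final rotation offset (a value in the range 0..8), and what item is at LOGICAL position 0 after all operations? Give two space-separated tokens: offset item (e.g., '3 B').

After op 1 (rotate(-2)): offset=7, physical=[A,B,C,D,E,F,G,H,I], logical=[H,I,A,B,C,D,E,F,G]
After op 2 (swap(5, 1)): offset=7, physical=[A,B,C,I,E,F,G,H,D], logical=[H,D,A,B,C,I,E,F,G]
After op 3 (replace(3, 'p')): offset=7, physical=[A,p,C,I,E,F,G,H,D], logical=[H,D,A,p,C,I,E,F,G]
After op 4 (swap(3, 7)): offset=7, physical=[A,F,C,I,E,p,G,H,D], logical=[H,D,A,F,C,I,E,p,G]
After op 5 (swap(6, 8)): offset=7, physical=[A,F,C,I,G,p,E,H,D], logical=[H,D,A,F,C,I,G,p,E]
After op 6 (replace(7, 'c')): offset=7, physical=[A,F,C,I,G,c,E,H,D], logical=[H,D,A,F,C,I,G,c,E]
After op 7 (rotate(+1)): offset=8, physical=[A,F,C,I,G,c,E,H,D], logical=[D,A,F,C,I,G,c,E,H]
After op 8 (rotate(-3)): offset=5, physical=[A,F,C,I,G,c,E,H,D], logical=[c,E,H,D,A,F,C,I,G]
After op 9 (rotate(+3)): offset=8, physical=[A,F,C,I,G,c,E,H,D], logical=[D,A,F,C,I,G,c,E,H]
After op 10 (swap(4, 2)): offset=8, physical=[A,I,C,F,G,c,E,H,D], logical=[D,A,I,C,F,G,c,E,H]
After op 11 (swap(6, 5)): offset=8, physical=[A,I,C,F,c,G,E,H,D], logical=[D,A,I,C,F,c,G,E,H]

Answer: 8 D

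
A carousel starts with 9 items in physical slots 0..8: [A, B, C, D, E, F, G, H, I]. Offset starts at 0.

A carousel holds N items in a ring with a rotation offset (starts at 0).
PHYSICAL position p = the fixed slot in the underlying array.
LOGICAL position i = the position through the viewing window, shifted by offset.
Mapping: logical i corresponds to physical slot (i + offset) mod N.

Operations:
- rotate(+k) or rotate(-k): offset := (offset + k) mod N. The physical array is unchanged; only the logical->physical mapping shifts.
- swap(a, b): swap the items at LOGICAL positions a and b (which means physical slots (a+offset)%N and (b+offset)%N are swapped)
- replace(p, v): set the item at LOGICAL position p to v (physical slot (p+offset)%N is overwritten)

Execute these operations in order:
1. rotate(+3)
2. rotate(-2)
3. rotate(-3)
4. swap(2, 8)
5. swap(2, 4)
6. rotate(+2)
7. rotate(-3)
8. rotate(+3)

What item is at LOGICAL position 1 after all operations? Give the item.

After op 1 (rotate(+3)): offset=3, physical=[A,B,C,D,E,F,G,H,I], logical=[D,E,F,G,H,I,A,B,C]
After op 2 (rotate(-2)): offset=1, physical=[A,B,C,D,E,F,G,H,I], logical=[B,C,D,E,F,G,H,I,A]
After op 3 (rotate(-3)): offset=7, physical=[A,B,C,D,E,F,G,H,I], logical=[H,I,A,B,C,D,E,F,G]
After op 4 (swap(2, 8)): offset=7, physical=[G,B,C,D,E,F,A,H,I], logical=[H,I,G,B,C,D,E,F,A]
After op 5 (swap(2, 4)): offset=7, physical=[C,B,G,D,E,F,A,H,I], logical=[H,I,C,B,G,D,E,F,A]
After op 6 (rotate(+2)): offset=0, physical=[C,B,G,D,E,F,A,H,I], logical=[C,B,G,D,E,F,A,H,I]
After op 7 (rotate(-3)): offset=6, physical=[C,B,G,D,E,F,A,H,I], logical=[A,H,I,C,B,G,D,E,F]
After op 8 (rotate(+3)): offset=0, physical=[C,B,G,D,E,F,A,H,I], logical=[C,B,G,D,E,F,A,H,I]

Answer: B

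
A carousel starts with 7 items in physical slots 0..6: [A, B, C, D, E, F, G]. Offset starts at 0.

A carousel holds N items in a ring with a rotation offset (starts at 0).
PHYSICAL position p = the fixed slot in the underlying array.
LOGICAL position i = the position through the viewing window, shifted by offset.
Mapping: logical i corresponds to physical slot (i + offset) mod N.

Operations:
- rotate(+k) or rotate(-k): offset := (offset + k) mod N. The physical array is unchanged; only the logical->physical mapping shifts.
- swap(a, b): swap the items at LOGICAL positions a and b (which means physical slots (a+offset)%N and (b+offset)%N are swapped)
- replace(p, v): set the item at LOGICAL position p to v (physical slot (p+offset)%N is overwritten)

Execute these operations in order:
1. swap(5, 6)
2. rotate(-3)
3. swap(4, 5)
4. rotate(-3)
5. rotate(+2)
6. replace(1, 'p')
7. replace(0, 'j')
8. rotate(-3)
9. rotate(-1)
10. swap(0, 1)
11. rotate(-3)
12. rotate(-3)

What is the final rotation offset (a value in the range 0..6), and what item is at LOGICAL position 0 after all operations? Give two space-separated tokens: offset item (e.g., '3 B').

Answer: 0 F

Derivation:
After op 1 (swap(5, 6)): offset=0, physical=[A,B,C,D,E,G,F], logical=[A,B,C,D,E,G,F]
After op 2 (rotate(-3)): offset=4, physical=[A,B,C,D,E,G,F], logical=[E,G,F,A,B,C,D]
After op 3 (swap(4, 5)): offset=4, physical=[A,C,B,D,E,G,F], logical=[E,G,F,A,C,B,D]
After op 4 (rotate(-3)): offset=1, physical=[A,C,B,D,E,G,F], logical=[C,B,D,E,G,F,A]
After op 5 (rotate(+2)): offset=3, physical=[A,C,B,D,E,G,F], logical=[D,E,G,F,A,C,B]
After op 6 (replace(1, 'p')): offset=3, physical=[A,C,B,D,p,G,F], logical=[D,p,G,F,A,C,B]
After op 7 (replace(0, 'j')): offset=3, physical=[A,C,B,j,p,G,F], logical=[j,p,G,F,A,C,B]
After op 8 (rotate(-3)): offset=0, physical=[A,C,B,j,p,G,F], logical=[A,C,B,j,p,G,F]
After op 9 (rotate(-1)): offset=6, physical=[A,C,B,j,p,G,F], logical=[F,A,C,B,j,p,G]
After op 10 (swap(0, 1)): offset=6, physical=[F,C,B,j,p,G,A], logical=[A,F,C,B,j,p,G]
After op 11 (rotate(-3)): offset=3, physical=[F,C,B,j,p,G,A], logical=[j,p,G,A,F,C,B]
After op 12 (rotate(-3)): offset=0, physical=[F,C,B,j,p,G,A], logical=[F,C,B,j,p,G,A]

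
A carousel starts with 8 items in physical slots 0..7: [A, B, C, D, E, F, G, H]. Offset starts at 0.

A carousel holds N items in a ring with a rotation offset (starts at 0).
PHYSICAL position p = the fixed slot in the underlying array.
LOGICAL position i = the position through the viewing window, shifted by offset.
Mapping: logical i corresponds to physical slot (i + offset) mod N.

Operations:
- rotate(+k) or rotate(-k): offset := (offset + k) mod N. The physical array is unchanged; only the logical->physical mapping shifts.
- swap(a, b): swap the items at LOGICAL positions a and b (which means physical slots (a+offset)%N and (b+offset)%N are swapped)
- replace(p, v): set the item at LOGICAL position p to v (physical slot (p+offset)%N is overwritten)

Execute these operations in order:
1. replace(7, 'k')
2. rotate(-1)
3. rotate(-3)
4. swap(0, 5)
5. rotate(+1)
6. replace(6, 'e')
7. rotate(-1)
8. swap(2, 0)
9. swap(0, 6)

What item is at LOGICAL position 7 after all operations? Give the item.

After op 1 (replace(7, 'k')): offset=0, physical=[A,B,C,D,E,F,G,k], logical=[A,B,C,D,E,F,G,k]
After op 2 (rotate(-1)): offset=7, physical=[A,B,C,D,E,F,G,k], logical=[k,A,B,C,D,E,F,G]
After op 3 (rotate(-3)): offset=4, physical=[A,B,C,D,E,F,G,k], logical=[E,F,G,k,A,B,C,D]
After op 4 (swap(0, 5)): offset=4, physical=[A,E,C,D,B,F,G,k], logical=[B,F,G,k,A,E,C,D]
After op 5 (rotate(+1)): offset=5, physical=[A,E,C,D,B,F,G,k], logical=[F,G,k,A,E,C,D,B]
After op 6 (replace(6, 'e')): offset=5, physical=[A,E,C,e,B,F,G,k], logical=[F,G,k,A,E,C,e,B]
After op 7 (rotate(-1)): offset=4, physical=[A,E,C,e,B,F,G,k], logical=[B,F,G,k,A,E,C,e]
After op 8 (swap(2, 0)): offset=4, physical=[A,E,C,e,G,F,B,k], logical=[G,F,B,k,A,E,C,e]
After op 9 (swap(0, 6)): offset=4, physical=[A,E,G,e,C,F,B,k], logical=[C,F,B,k,A,E,G,e]

Answer: e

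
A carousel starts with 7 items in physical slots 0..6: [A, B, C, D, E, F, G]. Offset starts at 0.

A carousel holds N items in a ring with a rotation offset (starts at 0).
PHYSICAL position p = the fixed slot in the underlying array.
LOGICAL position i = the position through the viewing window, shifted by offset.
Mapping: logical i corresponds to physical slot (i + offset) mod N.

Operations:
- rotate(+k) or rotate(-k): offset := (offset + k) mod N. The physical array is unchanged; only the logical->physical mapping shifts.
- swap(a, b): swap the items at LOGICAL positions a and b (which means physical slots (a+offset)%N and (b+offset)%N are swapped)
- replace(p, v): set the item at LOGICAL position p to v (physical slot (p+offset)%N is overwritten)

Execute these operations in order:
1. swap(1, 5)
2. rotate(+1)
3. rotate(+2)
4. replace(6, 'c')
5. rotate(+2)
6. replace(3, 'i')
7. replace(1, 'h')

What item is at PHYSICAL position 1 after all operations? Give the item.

After op 1 (swap(1, 5)): offset=0, physical=[A,F,C,D,E,B,G], logical=[A,F,C,D,E,B,G]
After op 2 (rotate(+1)): offset=1, physical=[A,F,C,D,E,B,G], logical=[F,C,D,E,B,G,A]
After op 3 (rotate(+2)): offset=3, physical=[A,F,C,D,E,B,G], logical=[D,E,B,G,A,F,C]
After op 4 (replace(6, 'c')): offset=3, physical=[A,F,c,D,E,B,G], logical=[D,E,B,G,A,F,c]
After op 5 (rotate(+2)): offset=5, physical=[A,F,c,D,E,B,G], logical=[B,G,A,F,c,D,E]
After op 6 (replace(3, 'i')): offset=5, physical=[A,i,c,D,E,B,G], logical=[B,G,A,i,c,D,E]
After op 7 (replace(1, 'h')): offset=5, physical=[A,i,c,D,E,B,h], logical=[B,h,A,i,c,D,E]

Answer: i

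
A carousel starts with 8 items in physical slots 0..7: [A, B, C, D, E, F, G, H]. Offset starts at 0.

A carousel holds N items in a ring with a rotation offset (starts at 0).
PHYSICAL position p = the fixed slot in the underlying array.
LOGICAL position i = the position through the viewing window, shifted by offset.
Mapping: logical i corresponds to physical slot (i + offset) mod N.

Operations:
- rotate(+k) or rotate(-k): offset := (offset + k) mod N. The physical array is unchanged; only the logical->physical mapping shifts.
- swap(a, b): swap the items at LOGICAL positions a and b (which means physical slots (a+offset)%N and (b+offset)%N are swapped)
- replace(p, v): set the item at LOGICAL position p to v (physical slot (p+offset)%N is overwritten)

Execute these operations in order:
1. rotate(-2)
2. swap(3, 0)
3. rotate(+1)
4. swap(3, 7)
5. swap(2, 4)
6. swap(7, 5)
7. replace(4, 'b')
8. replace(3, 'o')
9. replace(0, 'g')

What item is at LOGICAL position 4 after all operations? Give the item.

After op 1 (rotate(-2)): offset=6, physical=[A,B,C,D,E,F,G,H], logical=[G,H,A,B,C,D,E,F]
After op 2 (swap(3, 0)): offset=6, physical=[A,G,C,D,E,F,B,H], logical=[B,H,A,G,C,D,E,F]
After op 3 (rotate(+1)): offset=7, physical=[A,G,C,D,E,F,B,H], logical=[H,A,G,C,D,E,F,B]
After op 4 (swap(3, 7)): offset=7, physical=[A,G,B,D,E,F,C,H], logical=[H,A,G,B,D,E,F,C]
After op 5 (swap(2, 4)): offset=7, physical=[A,D,B,G,E,F,C,H], logical=[H,A,D,B,G,E,F,C]
After op 6 (swap(7, 5)): offset=7, physical=[A,D,B,G,C,F,E,H], logical=[H,A,D,B,G,C,F,E]
After op 7 (replace(4, 'b')): offset=7, physical=[A,D,B,b,C,F,E,H], logical=[H,A,D,B,b,C,F,E]
After op 8 (replace(3, 'o')): offset=7, physical=[A,D,o,b,C,F,E,H], logical=[H,A,D,o,b,C,F,E]
After op 9 (replace(0, 'g')): offset=7, physical=[A,D,o,b,C,F,E,g], logical=[g,A,D,o,b,C,F,E]

Answer: b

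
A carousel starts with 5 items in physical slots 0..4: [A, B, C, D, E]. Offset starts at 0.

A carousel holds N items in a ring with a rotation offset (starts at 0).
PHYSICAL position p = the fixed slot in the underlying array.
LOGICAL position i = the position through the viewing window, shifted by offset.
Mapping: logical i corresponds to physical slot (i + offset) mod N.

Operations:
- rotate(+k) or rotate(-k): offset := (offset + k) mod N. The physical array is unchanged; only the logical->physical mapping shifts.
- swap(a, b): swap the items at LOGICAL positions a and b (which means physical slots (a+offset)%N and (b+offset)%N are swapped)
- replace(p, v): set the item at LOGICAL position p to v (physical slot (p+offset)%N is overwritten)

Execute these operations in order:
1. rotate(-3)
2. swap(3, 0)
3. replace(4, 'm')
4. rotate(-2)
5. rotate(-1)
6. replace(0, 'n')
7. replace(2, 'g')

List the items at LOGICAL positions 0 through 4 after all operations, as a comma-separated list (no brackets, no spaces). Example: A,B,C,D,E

Answer: n,C,g,A,D

Derivation:
After op 1 (rotate(-3)): offset=2, physical=[A,B,C,D,E], logical=[C,D,E,A,B]
After op 2 (swap(3, 0)): offset=2, physical=[C,B,A,D,E], logical=[A,D,E,C,B]
After op 3 (replace(4, 'm')): offset=2, physical=[C,m,A,D,E], logical=[A,D,E,C,m]
After op 4 (rotate(-2)): offset=0, physical=[C,m,A,D,E], logical=[C,m,A,D,E]
After op 5 (rotate(-1)): offset=4, physical=[C,m,A,D,E], logical=[E,C,m,A,D]
After op 6 (replace(0, 'n')): offset=4, physical=[C,m,A,D,n], logical=[n,C,m,A,D]
After op 7 (replace(2, 'g')): offset=4, physical=[C,g,A,D,n], logical=[n,C,g,A,D]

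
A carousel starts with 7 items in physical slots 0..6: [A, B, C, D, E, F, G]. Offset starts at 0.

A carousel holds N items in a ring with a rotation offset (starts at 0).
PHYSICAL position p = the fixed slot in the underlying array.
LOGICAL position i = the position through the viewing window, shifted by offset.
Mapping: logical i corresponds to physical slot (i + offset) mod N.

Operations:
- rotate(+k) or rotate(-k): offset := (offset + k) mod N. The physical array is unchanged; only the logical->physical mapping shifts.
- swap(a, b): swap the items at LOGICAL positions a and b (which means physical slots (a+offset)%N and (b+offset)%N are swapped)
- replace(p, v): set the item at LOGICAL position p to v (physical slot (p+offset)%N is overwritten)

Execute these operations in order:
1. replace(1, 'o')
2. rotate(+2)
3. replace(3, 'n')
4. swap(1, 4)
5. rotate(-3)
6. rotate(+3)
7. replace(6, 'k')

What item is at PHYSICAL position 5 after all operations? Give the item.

Answer: n

Derivation:
After op 1 (replace(1, 'o')): offset=0, physical=[A,o,C,D,E,F,G], logical=[A,o,C,D,E,F,G]
After op 2 (rotate(+2)): offset=2, physical=[A,o,C,D,E,F,G], logical=[C,D,E,F,G,A,o]
After op 3 (replace(3, 'n')): offset=2, physical=[A,o,C,D,E,n,G], logical=[C,D,E,n,G,A,o]
After op 4 (swap(1, 4)): offset=2, physical=[A,o,C,G,E,n,D], logical=[C,G,E,n,D,A,o]
After op 5 (rotate(-3)): offset=6, physical=[A,o,C,G,E,n,D], logical=[D,A,o,C,G,E,n]
After op 6 (rotate(+3)): offset=2, physical=[A,o,C,G,E,n,D], logical=[C,G,E,n,D,A,o]
After op 7 (replace(6, 'k')): offset=2, physical=[A,k,C,G,E,n,D], logical=[C,G,E,n,D,A,k]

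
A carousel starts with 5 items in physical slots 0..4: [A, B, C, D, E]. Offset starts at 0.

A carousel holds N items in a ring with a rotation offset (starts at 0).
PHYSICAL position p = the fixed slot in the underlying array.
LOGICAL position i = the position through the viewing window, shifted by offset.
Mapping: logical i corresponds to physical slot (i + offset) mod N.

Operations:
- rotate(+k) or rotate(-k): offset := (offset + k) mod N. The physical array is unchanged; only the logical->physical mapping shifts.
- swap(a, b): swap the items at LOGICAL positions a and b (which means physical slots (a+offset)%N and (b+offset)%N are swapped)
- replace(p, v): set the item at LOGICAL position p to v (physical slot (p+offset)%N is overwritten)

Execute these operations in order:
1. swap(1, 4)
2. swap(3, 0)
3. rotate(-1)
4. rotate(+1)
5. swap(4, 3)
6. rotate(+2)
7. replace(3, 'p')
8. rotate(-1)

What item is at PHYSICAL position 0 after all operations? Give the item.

After op 1 (swap(1, 4)): offset=0, physical=[A,E,C,D,B], logical=[A,E,C,D,B]
After op 2 (swap(3, 0)): offset=0, physical=[D,E,C,A,B], logical=[D,E,C,A,B]
After op 3 (rotate(-1)): offset=4, physical=[D,E,C,A,B], logical=[B,D,E,C,A]
After op 4 (rotate(+1)): offset=0, physical=[D,E,C,A,B], logical=[D,E,C,A,B]
After op 5 (swap(4, 3)): offset=0, physical=[D,E,C,B,A], logical=[D,E,C,B,A]
After op 6 (rotate(+2)): offset=2, physical=[D,E,C,B,A], logical=[C,B,A,D,E]
After op 7 (replace(3, 'p')): offset=2, physical=[p,E,C,B,A], logical=[C,B,A,p,E]
After op 8 (rotate(-1)): offset=1, physical=[p,E,C,B,A], logical=[E,C,B,A,p]

Answer: p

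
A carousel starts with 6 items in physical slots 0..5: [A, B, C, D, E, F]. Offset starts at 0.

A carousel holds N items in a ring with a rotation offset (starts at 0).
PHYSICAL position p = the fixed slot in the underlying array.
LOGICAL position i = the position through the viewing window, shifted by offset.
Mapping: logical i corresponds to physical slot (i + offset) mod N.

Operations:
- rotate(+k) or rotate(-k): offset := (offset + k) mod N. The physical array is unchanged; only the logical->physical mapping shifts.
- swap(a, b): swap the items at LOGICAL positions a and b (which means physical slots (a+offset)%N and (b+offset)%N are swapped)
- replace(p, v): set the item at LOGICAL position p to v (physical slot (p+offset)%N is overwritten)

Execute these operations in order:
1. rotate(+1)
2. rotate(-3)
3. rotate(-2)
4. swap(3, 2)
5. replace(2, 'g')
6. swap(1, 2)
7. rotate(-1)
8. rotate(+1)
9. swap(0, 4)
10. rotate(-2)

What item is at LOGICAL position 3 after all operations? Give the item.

Answer: g

Derivation:
After op 1 (rotate(+1)): offset=1, physical=[A,B,C,D,E,F], logical=[B,C,D,E,F,A]
After op 2 (rotate(-3)): offset=4, physical=[A,B,C,D,E,F], logical=[E,F,A,B,C,D]
After op 3 (rotate(-2)): offset=2, physical=[A,B,C,D,E,F], logical=[C,D,E,F,A,B]
After op 4 (swap(3, 2)): offset=2, physical=[A,B,C,D,F,E], logical=[C,D,F,E,A,B]
After op 5 (replace(2, 'g')): offset=2, physical=[A,B,C,D,g,E], logical=[C,D,g,E,A,B]
After op 6 (swap(1, 2)): offset=2, physical=[A,B,C,g,D,E], logical=[C,g,D,E,A,B]
After op 7 (rotate(-1)): offset=1, physical=[A,B,C,g,D,E], logical=[B,C,g,D,E,A]
After op 8 (rotate(+1)): offset=2, physical=[A,B,C,g,D,E], logical=[C,g,D,E,A,B]
After op 9 (swap(0, 4)): offset=2, physical=[C,B,A,g,D,E], logical=[A,g,D,E,C,B]
After op 10 (rotate(-2)): offset=0, physical=[C,B,A,g,D,E], logical=[C,B,A,g,D,E]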